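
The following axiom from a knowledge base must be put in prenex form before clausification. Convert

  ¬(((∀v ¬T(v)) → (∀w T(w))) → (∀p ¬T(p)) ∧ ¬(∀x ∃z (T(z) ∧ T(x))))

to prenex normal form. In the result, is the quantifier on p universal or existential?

Eliminate → and ↔ using ¬ and ∨.
  ¬(¬(¬(∀v ¬T(v)) ∨ (∀w T(w))) ∨ (∀p ¬T(p)) ∧ ¬(∀x ∃z (T(z) ∧ T(x))))
Move each ¬ inward, flipping quantifiers it crosses:
  ((∃v T(v)) ∨ (∀w T(w))) ∧ ((∃p T(p)) ∨ (∀x ∃z (T(z) ∧ T(x))))
Extract every quantifier outward, since the variables are now distinct and don't occur free across branches:
  ∃v ∀w ∃p ∀x ∃z ((T(v) ∨ T(w)) ∧ (T(p) ∨ T(z) ∧ T(x)))
The quantifier ∀p sits under an odd number of negations (counting the antecedent side of each →), so it flips to ∃p.

existential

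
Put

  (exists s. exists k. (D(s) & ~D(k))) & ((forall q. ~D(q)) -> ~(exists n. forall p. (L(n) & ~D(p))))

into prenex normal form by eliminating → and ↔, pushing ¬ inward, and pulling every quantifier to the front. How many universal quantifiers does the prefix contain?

Eliminate → and ↔ using ¬ and ∨.
  (exists s. exists k. (D(s) & ~D(k))) & (~(forall q. ~D(q)) | ~(exists n. forall p. (L(n) & ~D(p))))
Drive negations inward (¬∀x A ≡ ∃x ¬A, ¬∃x A ≡ ∀x ¬A, De Morgan for ∧/∨):
  (exists s. exists k. (D(s) & ~D(k))) & ((exists q. D(q)) | (forall n. exists p. (~L(n) | D(p))))
All bound variables are already distinct, so no renaming is needed.
Finally move all quantifiers to the prefix:
  exists s. exists k. exists q. forall n. exists p. (D(s) & ~D(k) & (D(q) | ~L(n) | D(p)))
The prefix is exists s exists k exists q forall n exists p: 1 universal, 4 existential.

1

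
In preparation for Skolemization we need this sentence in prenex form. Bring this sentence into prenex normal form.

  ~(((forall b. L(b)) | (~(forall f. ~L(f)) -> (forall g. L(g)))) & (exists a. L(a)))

First replace A → B with ¬A ∨ B.
  ~(((forall b. L(b)) | ~~(forall f. ~L(f)) | (forall g. L(g))) & (exists a. L(a)))
Push ¬ through the quantifiers and connectives to reach negation normal form:
  (exists b. ~L(b)) & (exists f. L(f)) & (exists g. ~L(g)) | (forall a. ~L(a))
Finally move all quantifiers to the prefix:
  exists b. exists f. exists g. forall a. (~L(b) & L(f) & ~L(g) | ~L(a))

exists b. exists f. exists g. forall a. (~L(b) & L(f) & ~L(g) | ~L(a))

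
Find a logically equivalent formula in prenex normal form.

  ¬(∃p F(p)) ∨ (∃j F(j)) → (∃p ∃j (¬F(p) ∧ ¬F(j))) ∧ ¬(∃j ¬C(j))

∃p ∀j ∃v ∃q ∀u (F(p) ∧ ¬F(j) ∨ ¬F(v) ∧ ¬F(q) ∧ C(u))

First replace A → B with ¬A ∨ B.
  ¬(¬(∃p F(p)) ∨ (∃j F(j))) ∨ (∃p ∃j (¬F(p) ∧ ¬F(j))) ∧ ¬(∃j ¬C(j))
Push ¬ through the quantifiers and connectives to reach negation normal form:
  (∃p F(p)) ∧ (∀j ¬F(j)) ∨ (∃p ∃j (¬F(p) ∧ ¬F(j))) ∧ (∀j C(j))
Give each quantifier a distinct variable: p↦v, j↦q, j↦u.
  (∃p F(p)) ∧ (∀j ¬F(j)) ∨ (∃v ∃q (¬F(v) ∧ ¬F(q))) ∧ (∀u C(u))
Pull the quantifiers to the front (each side's bound variable is not free in the other side):
  ∃p ∀j ∃v ∃q ∀u (F(p) ∧ ¬F(j) ∨ ¬F(v) ∧ ¬F(q) ∧ C(u))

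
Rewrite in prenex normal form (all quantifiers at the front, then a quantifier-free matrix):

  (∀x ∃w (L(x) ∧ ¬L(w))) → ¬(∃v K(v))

First replace A → B with ¬A ∨ B.
  ¬(∀x ∃w (L(x) ∧ ¬L(w))) ∨ ¬(∃v K(v))
Move each ¬ inward, flipping quantifiers it crosses:
  (∃x ∀w (¬L(x) ∨ L(w))) ∨ (∀v ¬K(v))
Finally move all quantifiers to the prefix:
  ∃x ∀w ∀v (¬L(x) ∨ L(w) ∨ ¬K(v))

∃x ∀w ∀v (¬L(x) ∨ L(w) ∨ ¬K(v))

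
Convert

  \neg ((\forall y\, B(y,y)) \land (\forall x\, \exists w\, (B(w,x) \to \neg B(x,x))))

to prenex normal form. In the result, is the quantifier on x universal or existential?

existential

Eliminate → and ↔ using ¬ and ∨.
  \neg ((\forall y\, B(y,y)) \land (\forall x\, \exists w\, (\neg B(w,x) \lor \neg B(x,x))))
Push ¬ through the quantifiers and connectives to reach negation normal form:
  (\exists y\, \neg B(y,y)) \lor (\exists x\, \forall w\, (B(w,x) \land B(x,x)))
Extract every quantifier outward, since the variables are now distinct and don't occur free across branches:
  \exists y\, \exists x\, \forall w\, (\neg B(y,y) \lor B(w,x) \land B(x,x))
The quantifier \forall x sits under an odd number of negations (counting the antecedent side of each →), so it flips to \exists x.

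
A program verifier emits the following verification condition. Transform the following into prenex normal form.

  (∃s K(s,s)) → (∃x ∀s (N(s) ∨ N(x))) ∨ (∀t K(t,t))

∀s ∃x ∀w1 ∀t (¬K(s,s) ∨ N(w1) ∨ N(x) ∨ K(t,t))

Rewrite implications/biconditionals: A → B as ¬A ∨ B.
  ¬(∃s K(s,s)) ∨ (∃x ∀s (N(s) ∨ N(x))) ∨ (∀t K(t,t))
Drive negations inward (¬∀x A ≡ ∃x ¬A, ¬∃x A ≡ ∀x ¬A, De Morgan for ∧/∨):
  (∀s ¬K(s,s)) ∨ (∃x ∀s (N(s) ∨ N(x))) ∨ (∀t K(t,t))
Standardize variables apart so no two quantifiers bind the same name: s↦w1.
  (∀s ¬K(s,s)) ∨ (∃x ∀w1 (N(w1) ∨ N(x))) ∨ (∀t K(t,t))
Pull the quantifiers to the front (each side's bound variable is not free in the other side):
  ∀s ∃x ∀w1 ∀t (¬K(s,s) ∨ N(w1) ∨ N(x) ∨ K(t,t))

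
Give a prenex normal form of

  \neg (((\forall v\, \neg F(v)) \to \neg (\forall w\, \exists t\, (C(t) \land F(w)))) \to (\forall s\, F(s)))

\exists v\, \exists w\, \forall t\, \exists s\, ((F(v) \lor \neg C(t) \lor \neg F(w)) \land \neg F(s))

Rewrite implications/biconditionals: A → B as ¬A ∨ B.
  \neg (\neg (\neg (\forall v\, \neg F(v)) \lor \neg (\forall w\, \exists t\, (C(t) \land F(w)))) \lor (\forall s\, F(s)))
Push ¬ through the quantifiers and connectives to reach negation normal form:
  ((\exists v\, F(v)) \lor (\exists w\, \forall t\, (\neg C(t) \lor \neg F(w)))) \land (\exists s\, \neg F(s))
Pull the quantifiers to the front (each side's bound variable is not free in the other side):
  \exists v\, \exists w\, \forall t\, \exists s\, ((F(v) \lor \neg C(t) \lor \neg F(w)) \land \neg F(s))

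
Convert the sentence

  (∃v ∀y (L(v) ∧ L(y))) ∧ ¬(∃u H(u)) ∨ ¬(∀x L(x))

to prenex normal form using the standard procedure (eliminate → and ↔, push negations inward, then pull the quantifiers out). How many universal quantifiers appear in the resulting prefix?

Move each ¬ inward, flipping quantifiers it crosses:
  (∃v ∀y (L(v) ∧ L(y))) ∧ (∀u ¬H(u)) ∨ (∃x ¬L(x))
All bound variables are already distinct, so no renaming is needed.
Pull the quantifiers to the front (each side's bound variable is not free in the other side):
  ∃v ∀y ∀u ∃x (L(v) ∧ L(y) ∧ ¬H(u) ∨ ¬L(x))
The prefix is ∃v ∀y ∀u ∃x: 2 universal, 2 existential.

2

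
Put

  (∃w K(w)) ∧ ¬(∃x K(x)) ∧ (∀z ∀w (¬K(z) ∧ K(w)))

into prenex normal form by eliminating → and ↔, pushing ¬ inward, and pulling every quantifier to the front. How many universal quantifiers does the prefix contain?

Drive negations inward (¬∀x A ≡ ∃x ¬A, ¬∃x A ≡ ∀x ¬A, De Morgan for ∧/∨):
  (∃w K(w)) ∧ (∀x ¬K(x)) ∧ (∀z ∀w (¬K(z) ∧ K(w)))
Standardize variables apart so no two quantifiers bind the same name: w↦y1.
  (∃w K(w)) ∧ (∀x ¬K(x)) ∧ (∀z ∀y1 (¬K(z) ∧ K(y1)))
Finally move all quantifiers to the prefix:
  ∃w ∀x ∀z ∀y1 (K(w) ∧ ¬K(x) ∧ ¬K(z) ∧ K(y1))
The prefix is ∃w ∀x ∀z ∀y1: 3 universal, 1 existential.

3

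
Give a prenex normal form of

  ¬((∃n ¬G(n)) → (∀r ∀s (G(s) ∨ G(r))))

∃n ∃r ∃s (¬G(n) ∧ ¬G(s) ∧ ¬G(r))

First replace A → B with ¬A ∨ B.
  ¬(¬(∃n ¬G(n)) ∨ (∀r ∀s (G(s) ∨ G(r))))
Drive negations inward (¬∀x A ≡ ∃x ¬A, ¬∃x A ≡ ∀x ¬A, De Morgan for ∧/∨):
  (∃n ¬G(n)) ∧ (∃r ∃s (¬G(s) ∧ ¬G(r)))
All bound variables are already distinct, so no renaming is needed.
Pull the quantifiers to the front (each side's bound variable is not free in the other side):
  ∃n ∃r ∃s (¬G(n) ∧ ¬G(s) ∧ ¬G(r))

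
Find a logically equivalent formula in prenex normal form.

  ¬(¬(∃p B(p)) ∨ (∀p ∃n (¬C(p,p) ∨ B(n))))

Push ¬ through the quantifiers and connectives to reach negation normal form:
  (∃p B(p)) ∧ (∃p ∀n (C(p,p) ∧ ¬B(n)))
Rename bound variables to avoid capture: p↦u.
  (∃p B(p)) ∧ (∃u ∀n (C(u,u) ∧ ¬B(n)))
Finally move all quantifiers to the prefix:
  ∃p ∃u ∀n (B(p) ∧ C(u,u) ∧ ¬B(n))

∃p ∃u ∀n (B(p) ∧ C(u,u) ∧ ¬B(n))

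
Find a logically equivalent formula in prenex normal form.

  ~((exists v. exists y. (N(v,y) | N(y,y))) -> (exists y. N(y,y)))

exists v. exists y. forall v1. ((N(v,y) | N(y,y)) & ~N(v1,v1))

Rewrite implications/biconditionals: A → B as ¬A ∨ B.
  ~(~(exists v. exists y. (N(v,y) | N(y,y))) | (exists y. N(y,y)))
Drive negations inward (¬∀x A ≡ ∃x ¬A, ¬∃x A ≡ ∀x ¬A, De Morgan for ∧/∨):
  (exists v. exists y. (N(v,y) | N(y,y))) & (forall y. ~N(y,y))
Standardize variables apart so no two quantifiers bind the same name: y↦v1.
  (exists v. exists y. (N(v,y) | N(y,y))) & (forall v1. ~N(v1,v1))
Extract every quantifier outward, since the variables are now distinct and don't occur free across branches:
  exists v. exists y. forall v1. ((N(v,y) | N(y,y)) & ~N(v1,v1))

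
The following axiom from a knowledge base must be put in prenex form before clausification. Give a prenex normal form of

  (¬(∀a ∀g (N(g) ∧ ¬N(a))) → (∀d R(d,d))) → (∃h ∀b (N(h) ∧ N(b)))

First replace A → B with ¬A ∨ B.
  ¬(¬¬(∀a ∀g (N(g) ∧ ¬N(a))) ∨ (∀d R(d,d))) ∨ (∃h ∀b (N(h) ∧ N(b)))
Drive negations inward (¬∀x A ≡ ∃x ¬A, ¬∃x A ≡ ∀x ¬A, De Morgan for ∧/∨):
  (∃a ∃g (¬N(g) ∨ N(a))) ∧ (∃d ¬R(d,d)) ∨ (∃h ∀b (N(h) ∧ N(b)))
Pull the quantifiers to the front (each side's bound variable is not free in the other side):
  ∃a ∃g ∃d ∃h ∀b ((¬N(g) ∨ N(a)) ∧ ¬R(d,d) ∨ N(h) ∧ N(b))

∃a ∃g ∃d ∃h ∀b ((¬N(g) ∨ N(a)) ∧ ¬R(d,d) ∨ N(h) ∧ N(b))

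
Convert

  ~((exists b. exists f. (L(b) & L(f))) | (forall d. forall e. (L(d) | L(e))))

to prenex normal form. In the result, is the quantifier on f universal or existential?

Drive negations inward (¬∀x A ≡ ∃x ¬A, ¬∃x A ≡ ∀x ¬A, De Morgan for ∧/∨):
  (forall b. forall f. (~L(b) | ~L(f))) & (exists d. exists e. (~L(d) & ~L(e)))
All bound variables are already distinct, so no renaming is needed.
Extract every quantifier outward, since the variables are now distinct and don't occur free across branches:
  forall b. forall f. exists d. exists e. ((~L(b) | ~L(f)) & ~L(d) & ~L(e))
The quantifier exists f sits under an odd number of negations, so it flips to forall f.

universal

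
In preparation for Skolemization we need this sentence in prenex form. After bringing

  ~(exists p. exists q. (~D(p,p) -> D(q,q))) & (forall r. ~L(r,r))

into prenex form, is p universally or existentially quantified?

First replace A → B with ¬A ∨ B.
  ~(exists p. exists q. (~~D(p,p) | D(q,q))) & (forall r. ~L(r,r))
Push ¬ through the quantifiers and connectives to reach negation normal form:
  (forall p. forall q. (~D(p,p) & ~D(q,q))) & (forall r. ~L(r,r))
Finally move all quantifiers to the prefix:
  forall p. forall q. forall r. (~D(p,p) & ~D(q,q) & ~L(r,r))
The quantifier exists p sits under an odd number of negations (counting the antecedent side of each →), so it flips to forall p.

universal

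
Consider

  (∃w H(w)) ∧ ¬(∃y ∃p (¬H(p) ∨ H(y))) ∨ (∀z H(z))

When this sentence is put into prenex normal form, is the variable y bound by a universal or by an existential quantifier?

Push ¬ through the quantifiers and connectives to reach negation normal form:
  (∃w H(w)) ∧ (∀y ∀p (H(p) ∧ ¬H(y))) ∨ (∀z H(z))
All bound variables are already distinct, so no renaming is needed.
Pull the quantifiers to the front (each side's bound variable is not free in the other side):
  ∃w ∀y ∀p ∀z (H(w) ∧ H(p) ∧ ¬H(y) ∨ H(z))
The quantifier ∃y sits under an odd number of negations, so it flips to ∀y.

universal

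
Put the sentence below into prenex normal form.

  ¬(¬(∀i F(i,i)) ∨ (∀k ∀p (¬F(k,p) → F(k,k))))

Eliminate → and ↔ using ¬ and ∨.
  ¬(¬(∀i F(i,i)) ∨ (∀k ∀p (¬¬F(k,p) ∨ F(k,k))))
Move each ¬ inward, flipping quantifiers it crosses:
  (∀i F(i,i)) ∧ (∃k ∃p (¬F(k,p) ∧ ¬F(k,k)))
All bound variables are already distinct, so no renaming is needed.
Extract every quantifier outward, since the variables are now distinct and don't occur free across branches:
  ∀i ∃k ∃p (F(i,i) ∧ ¬F(k,p) ∧ ¬F(k,k))

∀i ∃k ∃p (F(i,i) ∧ ¬F(k,p) ∧ ¬F(k,k))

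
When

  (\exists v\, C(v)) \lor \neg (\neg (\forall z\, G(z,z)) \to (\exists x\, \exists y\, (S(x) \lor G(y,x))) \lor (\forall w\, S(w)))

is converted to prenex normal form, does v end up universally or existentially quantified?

existential

First replace A → B with ¬A ∨ B.
  (\exists v\, C(v)) \lor \neg (\neg \neg (\forall z\, G(z,z)) \lor (\exists x\, \exists y\, (S(x) \lor G(y,x))) \lor (\forall w\, S(w)))
Push ¬ through the quantifiers and connectives to reach negation normal form:
  (\exists v\, C(v)) \lor (\exists z\, \neg G(z,z)) \land (\forall x\, \forall y\, (\neg S(x) \land \neg G(y,x))) \land (\exists w\, \neg S(w))
All bound variables are already distinct, so no renaming is needed.
Extract every quantifier outward, since the variables are now distinct and don't occur free across branches:
  \exists v\, \exists z\, \forall x\, \forall y\, \exists w\, (C(v) \lor \neg G(z,z) \land \neg S(x) \land \neg G(y,x) \land \neg S(w))
The quantifier \exists v sits under an even number of negations (counting the antecedent side of each →), so it remains existential.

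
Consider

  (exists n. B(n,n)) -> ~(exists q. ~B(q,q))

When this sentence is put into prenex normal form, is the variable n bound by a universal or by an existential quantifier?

Rewrite implications/biconditionals: A → B as ¬A ∨ B.
  ~(exists n. B(n,n)) | ~(exists q. ~B(q,q))
Push ¬ through the quantifiers and connectives to reach negation normal form:
  (forall n. ~B(n,n)) | (forall q. B(q,q))
All bound variables are already distinct, so no renaming is needed.
Extract every quantifier outward, since the variables are now distinct and don't occur free across branches:
  forall n. forall q. (~B(n,n) | B(q,q))
The quantifier exists n sits under an odd number of negations (counting the antecedent side of each →), so it flips to forall n.

universal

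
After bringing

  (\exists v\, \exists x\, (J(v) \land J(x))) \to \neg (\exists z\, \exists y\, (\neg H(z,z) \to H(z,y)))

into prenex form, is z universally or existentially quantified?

Eliminate → and ↔ using ¬ and ∨.
  \neg (\exists v\, \exists x\, (J(v) \land J(x))) \lor \neg (\exists z\, \exists y\, (\neg \neg H(z,z) \lor H(z,y)))
Push ¬ through the quantifiers and connectives to reach negation normal form:
  (\forall v\, \forall x\, (\neg J(v) \lor \neg J(x))) \lor (\forall z\, \forall y\, (\neg H(z,z) \land \neg H(z,y)))
All bound variables are already distinct, so no renaming is needed.
Finally move all quantifiers to the prefix:
  \forall v\, \forall x\, \forall z\, \forall y\, (\neg J(v) \lor \neg J(x) \lor \neg H(z,z) \land \neg H(z,y))
The quantifier \exists z sits under an odd number of negations (counting the antecedent side of each →), so it flips to \forall z.

universal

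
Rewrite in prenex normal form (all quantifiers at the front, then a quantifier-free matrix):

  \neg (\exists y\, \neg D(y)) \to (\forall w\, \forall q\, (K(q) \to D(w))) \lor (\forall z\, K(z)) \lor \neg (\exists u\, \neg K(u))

Rewrite implications/biconditionals: A → B as ¬A ∨ B.
  \neg \neg (\exists y\, \neg D(y)) \lor (\forall w\, \forall q\, (\neg K(q) \lor D(w))) \lor (\forall z\, K(z)) \lor \neg (\exists u\, \neg K(u))
Push ¬ through the quantifiers and connectives to reach negation normal form:
  (\exists y\, \neg D(y)) \lor (\forall w\, \forall q\, (\neg K(q) \lor D(w))) \lor (\forall z\, K(z)) \lor (\forall u\, K(u))
All bound variables are already distinct, so no renaming is needed.
Finally move all quantifiers to the prefix:
  \exists y\, \forall w\, \forall q\, \forall z\, \forall u\, (\neg D(y) \lor \neg K(q) \lor D(w) \lor K(z) \lor K(u))

\exists y\, \forall w\, \forall q\, \forall z\, \forall u\, (\neg D(y) \lor \neg K(q) \lor D(w) \lor K(z) \lor K(u))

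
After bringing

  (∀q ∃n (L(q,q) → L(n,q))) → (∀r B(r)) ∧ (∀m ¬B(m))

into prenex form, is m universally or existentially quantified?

universal

First replace A → B with ¬A ∨ B.
  ¬(∀q ∃n (¬L(q,q) ∨ L(n,q))) ∨ (∀r B(r)) ∧ (∀m ¬B(m))
Push ¬ through the quantifiers and connectives to reach negation normal form:
  (∃q ∀n (L(q,q) ∧ ¬L(n,q))) ∨ (∀r B(r)) ∧ (∀m ¬B(m))
All bound variables are already distinct, so no renaming is needed.
Finally move all quantifiers to the prefix:
  ∃q ∀n ∀r ∀m (L(q,q) ∧ ¬L(n,q) ∨ B(r) ∧ ¬B(m))
The quantifier ∀m sits under an even number of negations (counting the antecedent side of each →), so it remains universal.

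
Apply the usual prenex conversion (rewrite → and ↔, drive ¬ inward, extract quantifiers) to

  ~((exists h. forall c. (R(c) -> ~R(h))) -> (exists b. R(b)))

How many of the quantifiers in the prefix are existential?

1

First replace A → B with ¬A ∨ B.
  ~(~(exists h. forall c. (~R(c) | ~R(h))) | (exists b. R(b)))
Push ¬ through the quantifiers and connectives to reach negation normal form:
  (exists h. forall c. (~R(c) | ~R(h))) & (forall b. ~R(b))
All bound variables are already distinct, so no renaming is needed.
Finally move all quantifiers to the prefix:
  exists h. forall c. forall b. ((~R(c) | ~R(h)) & ~R(b))
The prefix is exists h forall c forall b: 2 universal, 1 existential.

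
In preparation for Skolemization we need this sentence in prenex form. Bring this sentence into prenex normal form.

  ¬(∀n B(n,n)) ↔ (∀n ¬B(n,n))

∀n ∀u ∃x ∃z1 ((B(n,n) ∨ ¬B(u,u)) ∧ (B(x,x) ∨ ¬B(z1,z1)))

Eliminate → and ↔ using ¬ and ∨; A ↔ B as (¬A ∨ B) ∧ (¬B ∨ A).
  (¬¬(∀n B(n,n)) ∨ (∀n ¬B(n,n))) ∧ (¬(∀n ¬B(n,n)) ∨ ¬(∀n B(n,n)))
Move each ¬ inward, flipping quantifiers it crosses:
  ((∀n B(n,n)) ∨ (∀n ¬B(n,n))) ∧ ((∃n B(n,n)) ∨ (∃n ¬B(n,n)))
Rename bound variables to avoid capture: n↦u, n↦x, n↦z1.
  ((∀n B(n,n)) ∨ (∀u ¬B(u,u))) ∧ ((∃x B(x,x)) ∨ (∃z1 ¬B(z1,z1)))
Pull the quantifiers to the front (each side's bound variable is not free in the other side):
  ∀n ∀u ∃x ∃z1 ((B(n,n) ∨ ¬B(u,u)) ∧ (B(x,x) ∨ ¬B(z1,z1)))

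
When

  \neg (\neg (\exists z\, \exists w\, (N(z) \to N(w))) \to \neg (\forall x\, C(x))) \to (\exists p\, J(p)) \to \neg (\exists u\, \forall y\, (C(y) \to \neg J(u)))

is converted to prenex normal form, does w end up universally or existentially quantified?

First replace A → B with ¬A ∨ B.
  \neg \neg (\neg \neg (\exists z\, \exists w\, (\neg N(z) \lor N(w))) \lor \neg (\forall x\, C(x))) \lor \neg (\exists p\, J(p)) \lor \neg (\exists u\, \forall y\, (\neg C(y) \lor \neg J(u)))
Push ¬ through the quantifiers and connectives to reach negation normal form:
  (\exists z\, \exists w\, (\neg N(z) \lor N(w))) \lor (\exists x\, \neg C(x)) \lor (\forall p\, \neg J(p)) \lor (\forall u\, \exists y\, (C(y) \land J(u)))
All bound variables are already distinct, so no renaming is needed.
Finally move all quantifiers to the prefix:
  \exists z\, \exists w\, \exists x\, \forall p\, \forall u\, \exists y\, (\neg N(z) \lor N(w) \lor \neg C(x) \lor \neg J(p) \lor C(y) \land J(u))
The quantifier \exists w sits under an even number of negations (counting the antecedent side of each →), so it remains existential.

existential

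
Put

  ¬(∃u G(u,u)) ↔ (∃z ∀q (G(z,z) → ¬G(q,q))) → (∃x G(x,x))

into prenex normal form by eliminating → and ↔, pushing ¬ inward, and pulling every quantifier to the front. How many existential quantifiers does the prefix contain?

4

Eliminate → and ↔ using ¬ and ∨; A ↔ B as (¬A ∨ B) ∧ (¬B ∨ A).
  (¬¬(∃u G(u,u)) ∨ ¬(∃z ∀q (¬G(z,z) ∨ ¬G(q,q))) ∨ (∃x G(x,x))) ∧ (¬(¬(∃z ∀q (¬G(z,z) ∨ ¬G(q,q))) ∨ (∃x G(x,x))) ∨ ¬(∃u G(u,u)))
Drive negations inward (¬∀x A ≡ ∃x ¬A, ¬∃x A ≡ ∀x ¬A, De Morgan for ∧/∨):
  ((∃u G(u,u)) ∨ (∀z ∃q (G(z,z) ∧ G(q,q))) ∨ (∃x G(x,x))) ∧ ((∃z ∀q (¬G(z,z) ∨ ¬G(q,q))) ∧ (∀x ¬G(x,x)) ∨ (∀u ¬G(u,u)))
Rename bound variables to avoid capture: z↦x1, q↦t, x↦u1, u↦b.
  ((∃u G(u,u)) ∨ (∀z ∃q (G(z,z) ∧ G(q,q))) ∨ (∃x G(x,x))) ∧ ((∃x1 ∀t (¬G(x1,x1) ∨ ¬G(t,t))) ∧ (∀u1 ¬G(u1,u1)) ∨ (∀b ¬G(b,b)))
Finally move all quantifiers to the prefix:
  ∃u ∀z ∃q ∃x ∃x1 ∀t ∀u1 ∀b ((G(u,u) ∨ G(z,z) ∧ G(q,q) ∨ G(x,x)) ∧ ((¬G(x1,x1) ∨ ¬G(t,t)) ∧ ¬G(u1,u1) ∨ ¬G(b,b)))
The prefix is ∃u ∀z ∃q ∃x ∃x1 ∀t ∀u1 ∀b: 4 universal, 4 existential.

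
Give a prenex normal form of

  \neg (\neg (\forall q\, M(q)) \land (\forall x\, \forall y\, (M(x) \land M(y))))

Push ¬ through the quantifiers and connectives to reach negation normal form:
  (\forall q\, M(q)) \lor (\exists x\, \exists y\, (\neg M(x) \lor \neg M(y)))
Pull the quantifiers to the front (each side's bound variable is not free in the other side):
  \forall q\, \exists x\, \exists y\, (M(q) \lor \neg M(x) \lor \neg M(y))

\forall q\, \exists x\, \exists y\, (M(q) \lor \neg M(x) \lor \neg M(y))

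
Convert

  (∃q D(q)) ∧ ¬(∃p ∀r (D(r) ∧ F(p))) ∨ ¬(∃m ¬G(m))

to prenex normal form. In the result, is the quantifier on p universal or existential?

universal

Drive negations inward (¬∀x A ≡ ∃x ¬A, ¬∃x A ≡ ∀x ¬A, De Morgan for ∧/∨):
  (∃q D(q)) ∧ (∀p ∃r (¬D(r) ∨ ¬F(p))) ∨ (∀m G(m))
All bound variables are already distinct, so no renaming is needed.
Pull the quantifiers to the front (each side's bound variable is not free in the other side):
  ∃q ∀p ∃r ∀m (D(q) ∧ (¬D(r) ∨ ¬F(p)) ∨ G(m))
The quantifier ∃p sits under an odd number of negations, so it flips to ∀p.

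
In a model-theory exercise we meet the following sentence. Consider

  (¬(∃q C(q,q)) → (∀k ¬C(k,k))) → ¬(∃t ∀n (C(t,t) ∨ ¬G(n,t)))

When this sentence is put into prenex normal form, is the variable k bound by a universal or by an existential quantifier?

existential

First replace A → B with ¬A ∨ B.
  ¬(¬¬(∃q C(q,q)) ∨ (∀k ¬C(k,k))) ∨ ¬(∃t ∀n (C(t,t) ∨ ¬G(n,t)))
Move each ¬ inward, flipping quantifiers it crosses:
  (∀q ¬C(q,q)) ∧ (∃k C(k,k)) ∨ (∀t ∃n (¬C(t,t) ∧ G(n,t)))
Pull the quantifiers to the front (each side's bound variable is not free in the other side):
  ∀q ∃k ∀t ∃n (¬C(q,q) ∧ C(k,k) ∨ ¬C(t,t) ∧ G(n,t))
The quantifier ∀k sits under an odd number of negations (counting the antecedent side of each →), so it flips to ∃k.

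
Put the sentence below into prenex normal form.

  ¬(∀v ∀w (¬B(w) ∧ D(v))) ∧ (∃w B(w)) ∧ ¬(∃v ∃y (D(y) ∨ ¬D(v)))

Drive negations inward (¬∀x A ≡ ∃x ¬A, ¬∃x A ≡ ∀x ¬A, De Morgan for ∧/∨):
  (∃v ∃w (B(w) ∨ ¬D(v))) ∧ (∃w B(w)) ∧ (∀v ∀y (¬D(y) ∧ D(v)))
Rename bound variables to avoid capture: w↦q, v↦z.
  (∃v ∃w (B(w) ∨ ¬D(v))) ∧ (∃q B(q)) ∧ (∀z ∀y (¬D(y) ∧ D(z)))
Pull the quantifiers to the front (each side's bound variable is not free in the other side):
  ∃v ∃w ∃q ∀z ∀y ((B(w) ∨ ¬D(v)) ∧ B(q) ∧ ¬D(y) ∧ D(z))

∃v ∃w ∃q ∀z ∀y ((B(w) ∨ ¬D(v)) ∧ B(q) ∧ ¬D(y) ∧ D(z))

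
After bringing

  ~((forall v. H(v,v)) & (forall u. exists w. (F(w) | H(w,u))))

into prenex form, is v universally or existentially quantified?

Push ¬ through the quantifiers and connectives to reach negation normal form:
  (exists v. ~H(v,v)) | (exists u. forall w. (~F(w) & ~H(w,u)))
All bound variables are already distinct, so no renaming is needed.
Finally move all quantifiers to the prefix:
  exists v. exists u. forall w. (~H(v,v) | ~F(w) & ~H(w,u))
The quantifier forall v sits under an odd number of negations, so it flips to exists v.

existential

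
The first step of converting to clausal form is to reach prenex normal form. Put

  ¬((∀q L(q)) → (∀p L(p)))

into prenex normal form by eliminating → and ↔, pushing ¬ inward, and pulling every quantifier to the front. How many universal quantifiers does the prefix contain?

1

Eliminate → and ↔ using ¬ and ∨.
  ¬(¬(∀q L(q)) ∨ (∀p L(p)))
Push ¬ through the quantifiers and connectives to reach negation normal form:
  (∀q L(q)) ∧ (∃p ¬L(p))
Extract every quantifier outward, since the variables are now distinct and don't occur free across branches:
  ∀q ∃p (L(q) ∧ ¬L(p))
The prefix is ∀q ∃p: 1 universal, 1 existential.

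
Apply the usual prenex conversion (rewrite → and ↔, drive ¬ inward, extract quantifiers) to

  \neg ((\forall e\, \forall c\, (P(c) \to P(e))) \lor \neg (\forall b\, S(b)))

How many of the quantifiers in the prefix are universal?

1

Rewrite implications/biconditionals: A → B as ¬A ∨ B.
  \neg ((\forall e\, \forall c\, (\neg P(c) \lor P(e))) \lor \neg (\forall b\, S(b)))
Move each ¬ inward, flipping quantifiers it crosses:
  (\exists e\, \exists c\, (P(c) \land \neg P(e))) \land (\forall b\, S(b))
All bound variables are already distinct, so no renaming is needed.
Finally move all quantifiers to the prefix:
  \exists e\, \exists c\, \forall b\, (P(c) \land \neg P(e) \land S(b))
The prefix is \exists e \exists c \forall b: 1 universal, 2 existential.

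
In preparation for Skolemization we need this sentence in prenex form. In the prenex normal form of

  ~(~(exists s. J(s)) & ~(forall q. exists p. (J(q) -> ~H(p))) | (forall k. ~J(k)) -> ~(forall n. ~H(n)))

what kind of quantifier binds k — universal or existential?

Rewrite implications/biconditionals: A → B as ¬A ∨ B.
  ~(~(~(exists s. J(s)) & ~(forall q. exists p. (~J(q) | ~H(p))) | (forall k. ~J(k))) | ~(forall n. ~H(n)))
Move each ¬ inward, flipping quantifiers it crosses:
  ((forall s. ~J(s)) & (exists q. forall p. (J(q) & H(p))) | (forall k. ~J(k))) & (forall n. ~H(n))
All bound variables are already distinct, so no renaming is needed.
Pull the quantifiers to the front (each side's bound variable is not free in the other side):
  forall s. exists q. forall p. forall k. forall n. ((~J(s) & J(q) & H(p) | ~J(k)) & ~H(n))
The quantifier forall k sits under an even number of negations (counting the antecedent side of each →), so it remains universal.

universal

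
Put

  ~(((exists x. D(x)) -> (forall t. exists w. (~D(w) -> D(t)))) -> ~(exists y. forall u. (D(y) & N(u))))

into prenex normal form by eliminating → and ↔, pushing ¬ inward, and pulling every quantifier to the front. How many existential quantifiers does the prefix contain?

First replace A → B with ¬A ∨ B.
  ~(~(~(exists x. D(x)) | (forall t. exists w. (~~D(w) | D(t)))) | ~(exists y. forall u. (D(y) & N(u))))
Move each ¬ inward, flipping quantifiers it crosses:
  ((forall x. ~D(x)) | (forall t. exists w. (D(w) | D(t)))) & (exists y. forall u. (D(y) & N(u)))
All bound variables are already distinct, so no renaming is needed.
Pull the quantifiers to the front (each side's bound variable is not free in the other side):
  forall x. forall t. exists w. exists y. forall u. ((~D(x) | D(w) | D(t)) & D(y) & N(u))
The prefix is forall x forall t exists w exists y forall u: 3 universal, 2 existential.

2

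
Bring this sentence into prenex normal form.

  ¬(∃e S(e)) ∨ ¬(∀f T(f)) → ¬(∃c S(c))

Eliminate → and ↔ using ¬ and ∨.
  ¬(¬(∃e S(e)) ∨ ¬(∀f T(f))) ∨ ¬(∃c S(c))
Push ¬ through the quantifiers and connectives to reach negation normal form:
  (∃e S(e)) ∧ (∀f T(f)) ∨ (∀c ¬S(c))
All bound variables are already distinct, so no renaming is needed.
Pull the quantifiers to the front (each side's bound variable is not free in the other side):
  ∃e ∀f ∀c (S(e) ∧ T(f) ∨ ¬S(c))

∃e ∀f ∀c (S(e) ∧ T(f) ∨ ¬S(c))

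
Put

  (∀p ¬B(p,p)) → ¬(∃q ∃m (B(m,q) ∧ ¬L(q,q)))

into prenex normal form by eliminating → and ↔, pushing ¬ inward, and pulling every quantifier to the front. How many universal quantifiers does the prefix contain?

2

First replace A → B with ¬A ∨ B.
  ¬(∀p ¬B(p,p)) ∨ ¬(∃q ∃m (B(m,q) ∧ ¬L(q,q)))
Move each ¬ inward, flipping quantifiers it crosses:
  (∃p B(p,p)) ∨ (∀q ∀m (¬B(m,q) ∨ L(q,q)))
All bound variables are already distinct, so no renaming is needed.
Finally move all quantifiers to the prefix:
  ∃p ∀q ∀m (B(p,p) ∨ ¬B(m,q) ∨ L(q,q))
The prefix is ∃p ∀q ∀m: 2 universal, 1 existential.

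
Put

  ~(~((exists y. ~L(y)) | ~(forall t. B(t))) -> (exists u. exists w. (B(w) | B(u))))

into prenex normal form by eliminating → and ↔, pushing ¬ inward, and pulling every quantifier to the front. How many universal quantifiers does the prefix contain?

4

Rewrite implications/biconditionals: A → B as ¬A ∨ B.
  ~(~~((exists y. ~L(y)) | ~(forall t. B(t))) | (exists u. exists w. (B(w) | B(u))))
Drive negations inward (¬∀x A ≡ ∃x ¬A, ¬∃x A ≡ ∀x ¬A, De Morgan for ∧/∨):
  (forall y. L(y)) & (forall t. B(t)) & (forall u. forall w. (~B(w) & ~B(u)))
Finally move all quantifiers to the prefix:
  forall y. forall t. forall u. forall w. (L(y) & B(t) & ~B(w) & ~B(u))
The prefix is forall y forall t forall u forall w: 4 universal, 0 existential.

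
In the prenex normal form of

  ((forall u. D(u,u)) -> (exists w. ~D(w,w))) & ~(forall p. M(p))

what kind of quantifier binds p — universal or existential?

existential

Rewrite implications/biconditionals: A → B as ¬A ∨ B.
  (~(forall u. D(u,u)) | (exists w. ~D(w,w))) & ~(forall p. M(p))
Push ¬ through the quantifiers and connectives to reach negation normal form:
  ((exists u. ~D(u,u)) | (exists w. ~D(w,w))) & (exists p. ~M(p))
All bound variables are already distinct, so no renaming is needed.
Finally move all quantifiers to the prefix:
  exists u. exists w. exists p. ((~D(u,u) | ~D(w,w)) & ~M(p))
The quantifier forall p sits under an odd number of negations (counting the antecedent side of each →), so it flips to exists p.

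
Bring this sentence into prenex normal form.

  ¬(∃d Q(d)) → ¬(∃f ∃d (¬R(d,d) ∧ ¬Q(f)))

Eliminate → and ↔ using ¬ and ∨.
  ¬¬(∃d Q(d)) ∨ ¬(∃f ∃d (¬R(d,d) ∧ ¬Q(f)))
Move each ¬ inward, flipping quantifiers it crosses:
  (∃d Q(d)) ∨ (∀f ∀d (R(d,d) ∨ Q(f)))
Give each quantifier a distinct variable: d↦c.
  (∃d Q(d)) ∨ (∀f ∀c (R(c,c) ∨ Q(f)))
Extract every quantifier outward, since the variables are now distinct and don't occur free across branches:
  ∃d ∀f ∀c (Q(d) ∨ R(c,c) ∨ Q(f))

∃d ∀f ∀c (Q(d) ∨ R(c,c) ∨ Q(f))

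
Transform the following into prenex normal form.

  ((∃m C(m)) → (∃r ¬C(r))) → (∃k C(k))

Eliminate → and ↔ using ¬ and ∨.
  ¬(¬(∃m C(m)) ∨ (∃r ¬C(r))) ∨ (∃k C(k))
Move each ¬ inward, flipping quantifiers it crosses:
  (∃m C(m)) ∧ (∀r C(r)) ∨ (∃k C(k))
All bound variables are already distinct, so no renaming is needed.
Finally move all quantifiers to the prefix:
  ∃m ∀r ∃k (C(m) ∧ C(r) ∨ C(k))

∃m ∀r ∃k (C(m) ∧ C(r) ∨ C(k))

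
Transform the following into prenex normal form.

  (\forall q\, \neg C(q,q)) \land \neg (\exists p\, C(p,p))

\forall q\, \forall p\, (\neg C(q,q) \land \neg C(p,p))

Drive negations inward (¬∀x A ≡ ∃x ¬A, ¬∃x A ≡ ∀x ¬A, De Morgan for ∧/∨):
  (\forall q\, \neg C(q,q)) \land (\forall p\, \neg C(p,p))
Finally move all quantifiers to the prefix:
  \forall q\, \forall p\, (\neg C(q,q) \land \neg C(p,p))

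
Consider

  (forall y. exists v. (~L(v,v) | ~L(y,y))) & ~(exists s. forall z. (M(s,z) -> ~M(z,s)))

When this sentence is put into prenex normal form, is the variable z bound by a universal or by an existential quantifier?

existential

Eliminate → and ↔ using ¬ and ∨.
  (forall y. exists v. (~L(v,v) | ~L(y,y))) & ~(exists s. forall z. (~M(s,z) | ~M(z,s)))
Move each ¬ inward, flipping quantifiers it crosses:
  (forall y. exists v. (~L(v,v) | ~L(y,y))) & (forall s. exists z. (M(s,z) & M(z,s)))
All bound variables are already distinct, so no renaming is needed.
Pull the quantifiers to the front (each side's bound variable is not free in the other side):
  forall y. exists v. forall s. exists z. ((~L(v,v) | ~L(y,y)) & M(s,z) & M(z,s))
The quantifier forall z sits under an odd number of negations (counting the antecedent side of each →), so it flips to exists z.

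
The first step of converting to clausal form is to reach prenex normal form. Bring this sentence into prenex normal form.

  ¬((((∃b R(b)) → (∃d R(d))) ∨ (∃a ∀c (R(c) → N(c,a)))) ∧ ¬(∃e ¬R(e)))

∃b ∀d ∀a ∃c ∃e (R(b) ∧ ¬R(d) ∧ R(c) ∧ ¬N(c,a) ∨ ¬R(e))

First replace A → B with ¬A ∨ B.
  ¬((¬(∃b R(b)) ∨ (∃d R(d)) ∨ (∃a ∀c (¬R(c) ∨ N(c,a)))) ∧ ¬(∃e ¬R(e)))
Move each ¬ inward, flipping quantifiers it crosses:
  (∃b R(b)) ∧ (∀d ¬R(d)) ∧ (∀a ∃c (R(c) ∧ ¬N(c,a))) ∨ (∃e ¬R(e))
Pull the quantifiers to the front (each side's bound variable is not free in the other side):
  ∃b ∀d ∀a ∃c ∃e (R(b) ∧ ¬R(d) ∧ R(c) ∧ ¬N(c,a) ∨ ¬R(e))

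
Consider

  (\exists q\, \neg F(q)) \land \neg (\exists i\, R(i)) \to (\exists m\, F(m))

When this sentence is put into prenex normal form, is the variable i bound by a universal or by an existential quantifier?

First replace A → B with ¬A ∨ B.
  \neg ((\exists q\, \neg F(q)) \land \neg (\exists i\, R(i))) \lor (\exists m\, F(m))
Move each ¬ inward, flipping quantifiers it crosses:
  (\forall q\, F(q)) \lor (\exists i\, R(i)) \lor (\exists m\, F(m))
All bound variables are already distinct, so no renaming is needed.
Finally move all quantifiers to the prefix:
  \forall q\, \exists i\, \exists m\, (F(q) \lor R(i) \lor F(m))
The quantifier \exists i sits under an even number of negations (counting the antecedent side of each →), so it remains existential.

existential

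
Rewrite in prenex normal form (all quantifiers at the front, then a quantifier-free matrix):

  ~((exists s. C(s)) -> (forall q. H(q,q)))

exists s. exists q. (C(s) & ~H(q,q))

First replace A → B with ¬A ∨ B.
  ~(~(exists s. C(s)) | (forall q. H(q,q)))
Move each ¬ inward, flipping quantifiers it crosses:
  (exists s. C(s)) & (exists q. ~H(q,q))
All bound variables are already distinct, so no renaming is needed.
Pull the quantifiers to the front (each side's bound variable is not free in the other side):
  exists s. exists q. (C(s) & ~H(q,q))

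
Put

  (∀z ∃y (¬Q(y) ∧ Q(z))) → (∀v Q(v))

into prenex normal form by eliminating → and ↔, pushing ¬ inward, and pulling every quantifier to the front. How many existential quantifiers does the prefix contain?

1

First replace A → B with ¬A ∨ B.
  ¬(∀z ∃y (¬Q(y) ∧ Q(z))) ∨ (∀v Q(v))
Move each ¬ inward, flipping quantifiers it crosses:
  (∃z ∀y (Q(y) ∨ ¬Q(z))) ∨ (∀v Q(v))
All bound variables are already distinct, so no renaming is needed.
Pull the quantifiers to the front (each side's bound variable is not free in the other side):
  ∃z ∀y ∀v (Q(y) ∨ ¬Q(z) ∨ Q(v))
The prefix is ∃z ∀y ∀v: 2 universal, 1 existential.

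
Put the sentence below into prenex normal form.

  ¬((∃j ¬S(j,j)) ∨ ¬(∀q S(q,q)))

∀j ∀q (S(j,j) ∧ S(q,q))

Drive negations inward (¬∀x A ≡ ∃x ¬A, ¬∃x A ≡ ∀x ¬A, De Morgan for ∧/∨):
  (∀j S(j,j)) ∧ (∀q S(q,q))
All bound variables are already distinct, so no renaming is needed.
Finally move all quantifiers to the prefix:
  ∀j ∀q (S(j,j) ∧ S(q,q))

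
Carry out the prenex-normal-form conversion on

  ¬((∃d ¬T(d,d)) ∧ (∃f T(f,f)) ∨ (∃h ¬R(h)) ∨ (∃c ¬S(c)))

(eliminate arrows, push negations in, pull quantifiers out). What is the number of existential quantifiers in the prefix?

Drive negations inward (¬∀x A ≡ ∃x ¬A, ¬∃x A ≡ ∀x ¬A, De Morgan for ∧/∨):
  ((∀d T(d,d)) ∨ (∀f ¬T(f,f))) ∧ (∀h R(h)) ∧ (∀c S(c))
All bound variables are already distinct, so no renaming is needed.
Finally move all quantifiers to the prefix:
  ∀d ∀f ∀h ∀c ((T(d,d) ∨ ¬T(f,f)) ∧ R(h) ∧ S(c))
The prefix is ∀d ∀f ∀h ∀c: 4 universal, 0 existential.

0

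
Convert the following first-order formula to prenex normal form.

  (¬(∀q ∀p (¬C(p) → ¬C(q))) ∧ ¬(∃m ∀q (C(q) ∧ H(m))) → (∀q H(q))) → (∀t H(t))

∃q ∃p ∀m ∃w1 ∃u ∀t (¬C(p) ∧ C(q) ∧ (¬C(w1) ∨ ¬H(m)) ∧ ¬H(u) ∨ H(t))

Eliminate → and ↔ using ¬ and ∨.
  ¬(¬(¬(∀q ∀p (¬¬C(p) ∨ ¬C(q))) ∧ ¬(∃m ∀q (C(q) ∧ H(m)))) ∨ (∀q H(q))) ∨ (∀t H(t))
Push ¬ through the quantifiers and connectives to reach negation normal form:
  (∃q ∃p (¬C(p) ∧ C(q))) ∧ (∀m ∃q (¬C(q) ∨ ¬H(m))) ∧ (∃q ¬H(q)) ∨ (∀t H(t))
Standardize variables apart so no two quantifiers bind the same name: q↦w1, q↦u.
  (∃q ∃p (¬C(p) ∧ C(q))) ∧ (∀m ∃w1 (¬C(w1) ∨ ¬H(m))) ∧ (∃u ¬H(u)) ∨ (∀t H(t))
Pull the quantifiers to the front (each side's bound variable is not free in the other side):
  ∃q ∃p ∀m ∃w1 ∃u ∀t (¬C(p) ∧ C(q) ∧ (¬C(w1) ∨ ¬H(m)) ∧ ¬H(u) ∨ H(t))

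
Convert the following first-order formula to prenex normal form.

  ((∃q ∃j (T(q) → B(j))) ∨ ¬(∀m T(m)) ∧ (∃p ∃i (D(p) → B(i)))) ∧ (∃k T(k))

∃q ∃j ∃m ∃p ∃i ∃k ((¬T(q) ∨ B(j) ∨ ¬T(m) ∧ (¬D(p) ∨ B(i))) ∧ T(k))

Rewrite implications/biconditionals: A → B as ¬A ∨ B.
  ((∃q ∃j (¬T(q) ∨ B(j))) ∨ ¬(∀m T(m)) ∧ (∃p ∃i (¬D(p) ∨ B(i)))) ∧ (∃k T(k))
Drive negations inward (¬∀x A ≡ ∃x ¬A, ¬∃x A ≡ ∀x ¬A, De Morgan for ∧/∨):
  ((∃q ∃j (¬T(q) ∨ B(j))) ∨ (∃m ¬T(m)) ∧ (∃p ∃i (¬D(p) ∨ B(i)))) ∧ (∃k T(k))
All bound variables are already distinct, so no renaming is needed.
Pull the quantifiers to the front (each side's bound variable is not free in the other side):
  ∃q ∃j ∃m ∃p ∃i ∃k ((¬T(q) ∨ B(j) ∨ ¬T(m) ∧ (¬D(p) ∨ B(i))) ∧ T(k))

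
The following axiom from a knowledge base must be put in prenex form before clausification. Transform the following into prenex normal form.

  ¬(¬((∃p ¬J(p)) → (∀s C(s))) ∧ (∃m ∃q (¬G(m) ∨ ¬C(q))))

∀p ∀s ∀m ∀q (J(p) ∨ C(s) ∨ G(m) ∧ C(q))

First replace A → B with ¬A ∨ B.
  ¬(¬(¬(∃p ¬J(p)) ∨ (∀s C(s))) ∧ (∃m ∃q (¬G(m) ∨ ¬C(q))))
Move each ¬ inward, flipping quantifiers it crosses:
  (∀p J(p)) ∨ (∀s C(s)) ∨ (∀m ∀q (G(m) ∧ C(q)))
All bound variables are already distinct, so no renaming is needed.
Extract every quantifier outward, since the variables are now distinct and don't occur free across branches:
  ∀p ∀s ∀m ∀q (J(p) ∨ C(s) ∨ G(m) ∧ C(q))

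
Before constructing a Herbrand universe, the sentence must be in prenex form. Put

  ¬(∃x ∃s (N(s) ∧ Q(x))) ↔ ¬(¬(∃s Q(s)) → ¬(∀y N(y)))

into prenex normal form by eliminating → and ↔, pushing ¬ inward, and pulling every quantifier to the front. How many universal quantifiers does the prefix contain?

4

Eliminate → and ↔ using ¬ and ∨; A ↔ B as (¬A ∨ B) ∧ (¬B ∨ A).
  (¬¬(∃x ∃s (N(s) ∧ Q(x))) ∨ ¬(¬¬(∃s Q(s)) ∨ ¬(∀y N(y)))) ∧ (¬¬(¬¬(∃s Q(s)) ∨ ¬(∀y N(y))) ∨ ¬(∃x ∃s (N(s) ∧ Q(x))))
Push ¬ through the quantifiers and connectives to reach negation normal form:
  ((∃x ∃s (N(s) ∧ Q(x))) ∨ (∀s ¬Q(s)) ∧ (∀y N(y))) ∧ ((∃s Q(s)) ∨ (∃y ¬N(y)) ∨ (∀x ∀s (¬N(s) ∨ ¬Q(x))))
Give each quantifier a distinct variable: s↦x1, s↦u, y↦y1, x↦q, s↦v1.
  ((∃x ∃s (N(s) ∧ Q(x))) ∨ (∀x1 ¬Q(x1)) ∧ (∀y N(y))) ∧ ((∃u Q(u)) ∨ (∃y1 ¬N(y1)) ∨ (∀q ∀v1 (¬N(v1) ∨ ¬Q(q))))
Finally move all quantifiers to the prefix:
  ∃x ∃s ∀x1 ∀y ∃u ∃y1 ∀q ∀v1 ((N(s) ∧ Q(x) ∨ ¬Q(x1) ∧ N(y)) ∧ (Q(u) ∨ ¬N(y1) ∨ ¬N(v1) ∨ ¬Q(q)))
The prefix is ∃x ∃s ∀x1 ∀y ∃u ∃y1 ∀q ∀v1: 4 universal, 4 existential.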